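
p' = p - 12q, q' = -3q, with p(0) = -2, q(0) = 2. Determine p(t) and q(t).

Coefficient matrix A = [[1, -12], [0, -3]].
Characteristic polynomial det(A - λI) = λ^2 + 2λ - 3 = 0.
Eigenvalues λ = 1, -3.
For λ=1: (A-λI) row 1 is [0, -12], so an eigenvector is (-1, 0).
For λ=-3: (A-λI) row 1 is [4, -12], so an eigenvector is (3, 1).
General solution: C_1e^(t)(-1,0) + C_2e^(-3t)(3,1).
Applying p(0)=-2, q(0)=2 gives C_1=8, C_2=2.

p(t) = -8e^(t) + 6e^(-3t), q(t) = 2e^(-3t)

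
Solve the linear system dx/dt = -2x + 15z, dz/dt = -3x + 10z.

x(t) = C_1e^(4t)sin(3t) + 2C_1e^(4t)cos(3t) + 2C_2e^(4t)sin(3t) - C_2e^(4t)cos(3t), z(t) = C_1e^(4t)cos(3t) + C_2e^(4t)sin(3t)

Coefficient matrix A = [[-2, 15], [-3, 10]].
Characteristic polynomial det(A - λI) = λ^2 - 8λ + 25 = 0.
Eigenvalues λ = 4 ± 3i (complex conjugate pair).
For λ=4+3i: an eigenvector is (2,1) - i(1,0) = (2 - i, 1).
A real fundamental pair from Re and Im of e^((4+3i)t)v: X_1 = e^(4t)(cos(3t)·(2,1) + sin(3t)·(1,0)), X_2 = e^(4t)(sin(3t)·(2,1) - cos(3t)·(1,0)).
General solution: C_1X_1 + C_2X_2.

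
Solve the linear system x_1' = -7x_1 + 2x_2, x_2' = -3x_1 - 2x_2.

x_1(t) = -C_1e^(-5t) + 2C_2e^(-4t), x_2(t) = -C_1e^(-5t) + 3C_2e^(-4t)

Coefficient matrix A = [[-7, 2], [-3, -2]].
Characteristic polynomial det(A - λI) = λ^2 + 9λ + 20 = 0.
Eigenvalues λ = -5, -4.
For λ=-5: (A-λI) row 1 is [-2, 2], so an eigenvector is (-1, -1).
For λ=-4: (A-λI) row 1 is [-3, 2], so an eigenvector is (2, 3).
General solution: C_1e^(-5t)(-1,-1) + C_2e^(-4t)(2,3).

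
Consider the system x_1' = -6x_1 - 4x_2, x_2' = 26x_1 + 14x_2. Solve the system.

x_1(t) = -C_1e^(4t)sin(2t) + C_1e^(4t)cos(2t) + C_2e^(4t)sin(2t) + C_2e^(4t)cos(2t), x_2(t) = 3C_1e^(4t)sin(2t) - 2C_1e^(4t)cos(2t) - 2C_2e^(4t)sin(2t) - 3C_2e^(4t)cos(2t)

Coefficient matrix A = [[-6, -4], [26, 14]].
Characteristic polynomial det(A - λI) = λ^2 - 8λ + 20 = 0.
Eigenvalues λ = 4 ± 2i (complex conjugate pair).
For λ=4+2i: an eigenvector is (1,-2) - i(-1,3) = (1 + i, -2 - 3i).
A real fundamental pair from Re and Im of e^((4+2i)t)v: X_1 = e^(4t)(cos(2t)·(1,-2) + sin(2t)·(-1,3)), X_2 = e^(4t)(sin(2t)·(1,-2) - cos(2t)·(-1,3)).
General solution: C_1X_1 + C_2X_2.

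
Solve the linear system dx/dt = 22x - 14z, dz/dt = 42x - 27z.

x(t) = -C_1e^(-6t) - 2C_2e^(t), z(t) = -2C_1e^(-6t) - 3C_2e^(t)

Coefficient matrix A = [[22, -14], [42, -27]].
Characteristic polynomial det(A - λI) = λ^2 + 5λ - 6 = 0.
Eigenvalues λ = -6, 1.
For λ=-6: (A-λI) row 1 is [28, -14], so an eigenvector is (-1, -2).
For λ=1: (A-λI) row 1 is [21, -14], so an eigenvector is (-2, -3).
General solution: C_1e^(-6t)(-1,-2) + C_2e^(t)(-2,-3).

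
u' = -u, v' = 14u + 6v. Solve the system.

u(t) = -K_1e^(-t), v(t) = 2K_1e^(-t) - K_2e^(6t)

Coefficient matrix A = [[-1, 0], [14, 6]].
Characteristic polynomial det(A - λI) = λ^2 - 5λ - 6 = 0.
Eigenvalues λ = -1, 6.
For λ=-1: (A-λI) row 2 is [14, 7], so an eigenvector is (-1, 2).
For λ=6: (A-λI) row 1 is [-7, 0], so an eigenvector is (0, -1).
General solution: K_1e^(-t)(-1,2) + K_2e^(6t)(0,-1).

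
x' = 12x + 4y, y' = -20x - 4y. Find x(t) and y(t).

x(t) = -C_1e^(4t)cos(4t) - C_2e^(4t)sin(4t), y(t) = C_1e^(4t)sin(4t) + 2C_1e^(4t)cos(4t) + 2C_2e^(4t)sin(4t) - C_2e^(4t)cos(4t)

Coefficient matrix A = [[12, 4], [-20, -4]].
Characteristic polynomial det(A - λI) = λ^2 - 8λ + 32 = 0.
Eigenvalues λ = 4 ± 4i (complex conjugate pair).
For λ=4+4i: an eigenvector is (-1,2) - i(0,1) = (-1, 2 - i).
A real fundamental pair from Re and Im of e^((4+4i)t)v: X_1 = e^(4t)(cos(4t)·(-1,2) + sin(4t)·(0,1)), X_2 = e^(4t)(sin(4t)·(-1,2) - cos(4t)·(0,1)).
General solution: C_1X_1 + C_2X_2.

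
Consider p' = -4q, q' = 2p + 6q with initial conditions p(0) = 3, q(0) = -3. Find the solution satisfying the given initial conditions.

p(t) = 3e^(4t), q(t) = -3e^(4t)

Coefficient matrix A = [[0, -4], [2, 6]].
Characteristic polynomial det(A - λI) = λ^2 - 6λ + 8 = 0.
Eigenvalues λ = 2, 4.
For λ=2: (A-λI) row 1 is [-2, -4], so an eigenvector is (2, -1).
For λ=4: (A-λI) row 1 is [-4, -4], so an eigenvector is (1, -1).
General solution: K_1e^(2t)(2,-1) + K_2e^(4t)(1,-1).
Applying p(0)=3, q(0)=-3 gives K_1=0, K_2=3.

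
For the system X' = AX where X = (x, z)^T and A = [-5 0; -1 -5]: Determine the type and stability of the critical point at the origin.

A = [[-5,0],[-1,-5]]; det(A-λI) = λ^2 + 10λ + 25.
repeated λ = -5 with a single eigenvector.

stable improper node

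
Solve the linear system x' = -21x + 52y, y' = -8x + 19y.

Coefficient matrix A = [[-21, 52], [-8, 19]].
Characteristic polynomial det(A - λI) = λ^2 + 2λ + 17 = 0.
Eigenvalues λ = -1 ± 4i (complex conjugate pair).
For λ=-1+4i: an eigenvector is (-2,-1) - i(-3,-1) = (-2 + 3i, -1 + i).
A real fundamental pair from Re and Im of e^((-1+4i)t)v: X_1 = e^(-t)(cos(4t)·(-2,-1) + sin(4t)·(-3,-1)), X_2 = e^(-t)(sin(4t)·(-2,-1) - cos(4t)·(-3,-1)).
General solution: C_1X_1 + C_2X_2.

x(t) = -3C_1e^(-t)sin(4t) - 2C_1e^(-t)cos(4t) - 2C_2e^(-t)sin(4t) + 3C_2e^(-t)cos(4t), y(t) = -C_1e^(-t)sin(4t) - C_1e^(-t)cos(4t) - C_2e^(-t)sin(4t) + C_2e^(-t)cos(4t)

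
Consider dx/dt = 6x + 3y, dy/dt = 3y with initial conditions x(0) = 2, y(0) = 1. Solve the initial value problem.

Coefficient matrix A = [[6, 3], [0, 3]].
Characteristic polynomial det(A - λI) = λ^2 - 9λ + 18 = 0.
Eigenvalues λ = 3, 6.
For λ=3: (A-λI) row 1 is [3, 3], so an eigenvector is (1, -1).
For λ=6: (A-λI) row 1 is [0, 3], so an eigenvector is (1, 0).
General solution: K_1e^(3t)(1,-1) + K_2e^(6t)(1,0).
Applying x(0)=2, y(0)=1 gives K_1=-1, K_2=3.

x(t) = 3e^(6t) - e^(3t), y(t) = e^(3t)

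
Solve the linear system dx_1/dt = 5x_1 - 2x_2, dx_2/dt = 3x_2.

x_1(t) = C_1e^(5t) - C_2e^(3t), x_2(t) = -C_2e^(3t)

Coefficient matrix A = [[5, -2], [0, 3]].
Characteristic polynomial det(A - λI) = λ^2 - 8λ + 15 = 0.
Eigenvalues λ = 5, 3.
For λ=5: (A-λI) row 1 is [0, -2], so an eigenvector is (1, 0).
For λ=3: (A-λI) row 1 is [2, -2], so an eigenvector is (-1, -1).
General solution: C_1e^(5t)(1,0) + C_2e^(3t)(-1,-1).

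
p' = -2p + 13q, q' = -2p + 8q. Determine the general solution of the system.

p(t) = 2c_1e^(3t)sin(t) - 3c_1e^(3t)cos(t) - 3c_2e^(3t)sin(t) - 2c_2e^(3t)cos(t), q(t) = c_1e^(3t)sin(t) - c_1e^(3t)cos(t) - c_2e^(3t)sin(t) - c_2e^(3t)cos(t)

Coefficient matrix A = [[-2, 13], [-2, 8]].
Characteristic polynomial det(A - λI) = λ^2 - 6λ + 10 = 0.
Eigenvalues λ = 3 ± i (complex conjugate pair).
For λ=3+i: an eigenvector is (-3,-1) - i(2,1) = (-3 - 2i, -1 - i).
A real fundamental pair from Re and Im of e^((3+i)t)v: X_1 = e^(3t)(cos(t)·(-3,-1) + sin(t)·(2,1)), X_2 = e^(3t)(sin(t)·(-3,-1) - cos(t)·(2,1)).
General solution: c_1X_1 + c_2X_2.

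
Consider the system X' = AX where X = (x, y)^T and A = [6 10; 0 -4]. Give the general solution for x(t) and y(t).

Coefficient matrix A = [[6, 10], [0, -4]].
Characteristic polynomial det(A - λI) = λ^2 - 2λ - 24 = 0.
Eigenvalues λ = 6, -4.
For λ=6: (A-λI) row 1 is [0, 10], so an eigenvector is (-1, 0).
For λ=-4: (A-λI) row 1 is [10, 10], so an eigenvector is (-1, 1).
General solution: K_1e^(6t)(-1,0) + K_2e^(-4t)(-1,1).

x(t) = -K_1e^(6t) - K_2e^(-4t), y(t) = K_2e^(-4t)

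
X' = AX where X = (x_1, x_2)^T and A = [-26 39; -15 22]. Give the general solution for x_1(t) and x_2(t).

Coefficient matrix A = [[-26, 39], [-15, 22]].
Characteristic polynomial det(A - λI) = λ^2 + 4λ + 13 = 0.
Eigenvalues λ = -2 ± 3i (complex conjugate pair).
For λ=-2+3i: an eigenvector is (3,2) - i(2,1) = (3 - 2i, 2 - i).
A real fundamental pair from Re and Im of e^((-2+3i)t)v: X_1 = e^(-2t)(cos(3t)·(3,2) + sin(3t)·(2,1)), X_2 = e^(-2t)(sin(3t)·(3,2) - cos(3t)·(2,1)).
General solution: C_1X_1 + C_2X_2.

x_1(t) = 2C_1e^(-2t)sin(3t) + 3C_1e^(-2t)cos(3t) + 3C_2e^(-2t)sin(3t) - 2C_2e^(-2t)cos(3t), x_2(t) = C_1e^(-2t)sin(3t) + 2C_1e^(-2t)cos(3t) + 2C_2e^(-2t)sin(3t) - C_2e^(-2t)cos(3t)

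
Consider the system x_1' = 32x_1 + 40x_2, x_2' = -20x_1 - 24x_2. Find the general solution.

x_1(t) = 3K_1e^(4t)sin(4t) - K_1e^(4t)cos(4t) - K_2e^(4t)sin(4t) - 3K_2e^(4t)cos(4t), x_2(t) = -2K_1e^(4t)sin(4t) + K_1e^(4t)cos(4t) + K_2e^(4t)sin(4t) + 2K_2e^(4t)cos(4t)

Coefficient matrix A = [[32, 40], [-20, -24]].
Characteristic polynomial det(A - λI) = λ^2 - 8λ + 32 = 0.
Eigenvalues λ = 4 ± 4i (complex conjugate pair).
For λ=4+4i: an eigenvector is (-1,1) - i(3,-2) = (-1 - 3i, 1 + 2i).
A real fundamental pair from Re and Im of e^((4+4i)t)v: X_1 = e^(4t)(cos(4t)·(-1,1) + sin(4t)·(3,-2)), X_2 = e^(4t)(sin(4t)·(-1,1) - cos(4t)·(3,-2)).
General solution: K_1X_1 + K_2X_2.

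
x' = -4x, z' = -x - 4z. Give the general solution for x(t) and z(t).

Coefficient matrix A = [[-4, 0], [-1, -4]].
Characteristic polynomial det(A - λI) = λ^2 + 8λ + 16 = 0.
Single eigenvalue λ = -4 with algebraic multiplicity 2.
Eigenvector v = (0,-1); generalized eigenvector w with (A-λI)w=v is (1,-3).
General solution: e^(-4t)[c_1·v + c_2·(t·v + w)].

x(t) = c_2e^(-4t), z(t) = -c_1e^(-4t) - c_2te^(-4t) - 3c_2e^(-4t)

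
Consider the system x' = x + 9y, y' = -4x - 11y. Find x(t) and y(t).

x(t) = -3K_1e^(-5t) - 3K_2te^(-5t) - 2K_2e^(-5t), y(t) = 2K_1e^(-5t) + 2K_2te^(-5t) + K_2e^(-5t)

Coefficient matrix A = [[1, 9], [-4, -11]].
Characteristic polynomial det(A - λI) = λ^2 + 10λ + 25 = 0.
Single eigenvalue λ = -5 with algebraic multiplicity 2.
Eigenvector v = (-3,2); generalized eigenvector w with (A-λI)w=v is (-2,1).
General solution: e^(-5t)[K_1·v + K_2·(t·v + w)].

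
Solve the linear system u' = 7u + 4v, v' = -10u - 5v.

u(t) = -K_1e^(t)sin(2t) - K_1e^(t)cos(2t) - K_2e^(t)sin(2t) + K_2e^(t)cos(2t), v(t) = 2K_1e^(t)sin(2t) + K_1e^(t)cos(2t) + K_2e^(t)sin(2t) - 2K_2e^(t)cos(2t)

Coefficient matrix A = [[7, 4], [-10, -5]].
Characteristic polynomial det(A - λI) = λ^2 - 2λ + 5 = 0.
Eigenvalues λ = 1 ± 2i (complex conjugate pair).
For λ=1+2i: an eigenvector is (-1,1) - i(-1,2) = (-1 + i, 1 - 2i).
A real fundamental pair from Re and Im of e^((1+2i)t)v: X_1 = e^(t)(cos(2t)·(-1,1) + sin(2t)·(-1,2)), X_2 = e^(t)(sin(2t)·(-1,1) - cos(2t)·(-1,2)).
General solution: K_1X_1 + K_2X_2.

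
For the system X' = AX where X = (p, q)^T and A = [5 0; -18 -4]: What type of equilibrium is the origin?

saddle

A = [[5,0],[-18,-4]]; det(A-λI) = λ^2 - λ - 20.
λ = -4, 5: opposite signs.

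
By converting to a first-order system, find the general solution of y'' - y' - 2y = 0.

y(t) = C_1e^(-t) + C_2e^(2t)

Let x_1 = y, x_2 = y'. Then x_1' = x_2 and x_2' = 2x_1 + x_2.
A = [[0,1],[2,1]]; det(A-λI) = λ^2 - λ - 2.
Eigenvalues λ = -1, 2 with eigenvectors (1,-1), (1,2).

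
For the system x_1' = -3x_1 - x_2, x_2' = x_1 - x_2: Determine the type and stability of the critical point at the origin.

A = [[-3,-1],[1,-1]]; det(A-λI) = λ^2 + 4λ + 4.
repeated λ = -2 with a single eigenvector.

stable improper node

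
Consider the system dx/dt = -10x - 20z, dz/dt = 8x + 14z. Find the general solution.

Coefficient matrix A = [[-10, -20], [8, 14]].
Characteristic polynomial det(A - λI) = λ^2 - 4λ + 20 = 0.
Eigenvalues λ = 2 ± 4i (complex conjugate pair).
For λ=2+4i: an eigenvector is (-2,1) - i(1,-1) = (-2 - i, 1 + i).
A real fundamental pair from Re and Im of e^((2+4i)t)v: X_1 = e^(2t)(cos(4t)·(-2,1) + sin(4t)·(1,-1)), X_2 = e^(2t)(sin(4t)·(-2,1) - cos(4t)·(1,-1)).
General solution: C_1X_1 + C_2X_2.

x(t) = C_1e^(2t)sin(4t) - 2C_1e^(2t)cos(4t) - 2C_2e^(2t)sin(4t) - C_2e^(2t)cos(4t), z(t) = -C_1e^(2t)sin(4t) + C_1e^(2t)cos(4t) + C_2e^(2t)sin(4t) + C_2e^(2t)cos(4t)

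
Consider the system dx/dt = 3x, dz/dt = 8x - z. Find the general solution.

Coefficient matrix A = [[3, 0], [8, -1]].
Characteristic polynomial det(A - λI) = λ^2 - 2λ - 3 = 0.
Eigenvalues λ = 3, -1.
For λ=3: (A-λI) row 2 is [8, -4], so an eigenvector is (-1, -2).
For λ=-1: (A-λI) row 1 is [4, 0], so an eigenvector is (0, 1).
General solution: C_1e^(3t)(-1,-2) + C_2e^(-t)(0,1).

x(t) = -C_1e^(3t), z(t) = -2C_1e^(3t) + C_2e^(-t)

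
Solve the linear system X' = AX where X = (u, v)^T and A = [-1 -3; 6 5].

Coefficient matrix A = [[-1, -3], [6, 5]].
Characteristic polynomial det(A - λI) = λ^2 - 4λ + 13 = 0.
Eigenvalues λ = 2 ± 3i (complex conjugate pair).
For λ=2+3i: an eigenvector is (0,1) - i(-1,1) = (0 + i, 1 - i).
A real fundamental pair from Re and Im of e^((2+3i)t)v: X_1 = e^(2t)(cos(3t)·(0,1) + sin(3t)·(-1,1)), X_2 = e^(2t)(sin(3t)·(0,1) - cos(3t)·(-1,1)).
General solution: K_1X_1 + K_2X_2.

u(t) = -K_1e^(2t)sin(3t) + K_2e^(2t)cos(3t), v(t) = K_1e^(2t)sin(3t) + K_1e^(2t)cos(3t) + K_2e^(2t)sin(3t) - K_2e^(2t)cos(3t)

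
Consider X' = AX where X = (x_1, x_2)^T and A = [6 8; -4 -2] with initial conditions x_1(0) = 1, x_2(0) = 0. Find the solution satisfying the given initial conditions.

x_1(t) = e^(2t)sin(4t) + e^(2t)cos(4t), x_2(t) = -e^(2t)sin(4t)

Coefficient matrix A = [[6, 8], [-4, -2]].
Characteristic polynomial det(A - λI) = λ^2 - 4λ + 20 = 0.
Eigenvalues λ = 2 ± 4i (complex conjugate pair).
For λ=2+4i: an eigenvector is (1,0) - i(1,-1) = (1 - i, 0 + i).
A real fundamental pair from Re and Im of e^((2+4i)t)v: X_1 = e^(2t)(cos(4t)·(1,0) + sin(4t)·(1,-1)), X_2 = e^(2t)(sin(4t)·(1,0) - cos(4t)·(1,-1)).
General solution: c_1X_1 + c_2X_2.
Applying x_1(0)=1, x_2(0)=0 gives c_1=1, c_2=0.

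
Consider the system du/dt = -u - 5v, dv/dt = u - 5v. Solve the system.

u(t) = -K_1e^(-3t)sin(t) + 2K_1e^(-3t)cos(t) + 2K_2e^(-3t)sin(t) + K_2e^(-3t)cos(t), v(t) = K_1e^(-3t)cos(t) + K_2e^(-3t)sin(t)

Coefficient matrix A = [[-1, -5], [1, -5]].
Characteristic polynomial det(A - λI) = λ^2 + 6λ + 10 = 0.
Eigenvalues λ = -3 ± i (complex conjugate pair).
For λ=-3+i: an eigenvector is (2,1) - i(-1,0) = (2 + i, 1).
A real fundamental pair from Re and Im of e^((-3+i)t)v: X_1 = e^(-3t)(cos(t)·(2,1) + sin(t)·(-1,0)), X_2 = e^(-3t)(sin(t)·(2,1) - cos(t)·(-1,0)).
General solution: K_1X_1 + K_2X_2.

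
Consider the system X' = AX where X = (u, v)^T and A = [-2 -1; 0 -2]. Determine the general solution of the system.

Coefficient matrix A = [[-2, -1], [0, -2]].
Characteristic polynomial det(A - λI) = λ^2 + 4λ + 4 = 0.
Single eigenvalue λ = -2 with algebraic multiplicity 2.
Eigenvector v = (1,0); generalized eigenvector w with (A-λI)w=v is (-1,-1).
General solution: e^(-2t)[K_1·v + K_2·(t·v + w)].

u(t) = K_1e^(-2t) + K_2te^(-2t) - K_2e^(-2t), v(t) = -K_2e^(-2t)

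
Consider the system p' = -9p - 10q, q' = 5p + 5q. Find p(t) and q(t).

p(t) = 3C_1e^(-2t)sin(t) + C_1e^(-2t)cos(t) + C_2e^(-2t)sin(t) - 3C_2e^(-2t)cos(t), q(t) = -2C_1e^(-2t)sin(t) - C_1e^(-2t)cos(t) - C_2e^(-2t)sin(t) + 2C_2e^(-2t)cos(t)

Coefficient matrix A = [[-9, -10], [5, 5]].
Characteristic polynomial det(A - λI) = λ^2 + 4λ + 5 = 0.
Eigenvalues λ = -2 ± i (complex conjugate pair).
For λ=-2+i: an eigenvector is (1,-1) - i(3,-2) = (1 - 3i, -1 + 2i).
A real fundamental pair from Re and Im of e^((-2+i)t)v: X_1 = e^(-2t)(cos(t)·(1,-1) + sin(t)·(3,-2)), X_2 = e^(-2t)(sin(t)·(1,-1) - cos(t)·(3,-2)).
General solution: C_1X_1 + C_2X_2.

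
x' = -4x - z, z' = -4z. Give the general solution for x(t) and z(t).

x(t) = -C_1e^(-4t) - C_2te^(-4t) - C_2e^(-4t), z(t) = C_2e^(-4t)

Coefficient matrix A = [[-4, -1], [0, -4]].
Characteristic polynomial det(A - λI) = λ^2 + 8λ + 16 = 0.
Single eigenvalue λ = -4 with algebraic multiplicity 2.
Eigenvector v = (-1,0); generalized eigenvector w with (A-λI)w=v is (-1,1).
General solution: e^(-4t)[C_1·v + C_2·(t·v + w)].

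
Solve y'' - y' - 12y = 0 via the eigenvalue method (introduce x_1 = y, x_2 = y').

y(t) = C_1e^(-3t) + C_2e^(4t)

Let x_1 = y, x_2 = y'. Then x_1' = x_2 and x_2' = 12x_1 + x_2.
A = [[0,1],[12,1]]; det(A-λI) = λ^2 - λ - 12.
Eigenvalues λ = -3, 4 with eigenvectors (1,-3), (1,4).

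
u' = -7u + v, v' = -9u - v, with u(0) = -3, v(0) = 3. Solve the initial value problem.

Coefficient matrix A = [[-7, 1], [-9, -1]].
Characteristic polynomial det(A - λI) = λ^2 + 8λ + 16 = 0.
Single eigenvalue λ = -4 with algebraic multiplicity 2.
Eigenvector v = (1,3); generalized eigenvector w with (A-λI)w=v is (0,1).
General solution: e^(-4t)[K_1·v + K_2·(t·v + w)].
Applying u(0)=-3, v(0)=3 gives K_1=-3, K_2=12.

u(t) = 12te^(-4t) - 3e^(-4t), v(t) = 36te^(-4t) + 3e^(-4t)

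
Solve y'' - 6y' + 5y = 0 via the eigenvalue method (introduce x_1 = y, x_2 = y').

y(t) = K_1e^(5t) + K_2e^(t)

Let x_1 = y, x_2 = y'. Then x_1' = x_2 and x_2' = -5x_1 + 6x_2.
A = [[0,1],[-5,6]]; det(A-λI) = λ^2 - 6λ + 5.
Eigenvalues λ = 5, 1 with eigenvectors (1,5), (1,1).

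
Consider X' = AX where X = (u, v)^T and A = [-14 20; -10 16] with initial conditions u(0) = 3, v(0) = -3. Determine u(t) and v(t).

Coefficient matrix A = [[-14, 20], [-10, 16]].
Characteristic polynomial det(A - λI) = λ^2 - 2λ - 24 = 0.
Eigenvalues λ = 6, -4.
For λ=6: (A-λI) row 1 is [-20, 20], so an eigenvector is (-1, -1).
For λ=-4: (A-λI) row 1 is [-10, 20], so an eigenvector is (2, 1).
General solution: K_1e^(6t)(-1,-1) + K_2e^(-4t)(2,1).
Applying u(0)=3, v(0)=-3 gives K_1=9, K_2=6.

u(t) = -9e^(6t) + 12e^(-4t), v(t) = -9e^(6t) + 6e^(-4t)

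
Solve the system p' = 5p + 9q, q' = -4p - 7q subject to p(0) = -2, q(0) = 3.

Coefficient matrix A = [[5, 9], [-4, -7]].
Characteristic polynomial det(A - λI) = λ^2 + 2λ + 1 = 0.
Single eigenvalue λ = -1 with algebraic multiplicity 2.
Eigenvector v = (-3,2); generalized eigenvector w with (A-λI)w=v is (1,-1).
General solution: e^(-t)[c_1·v + c_2·(t·v + w)].
Applying p(0)=-2, q(0)=3 gives c_1=-1, c_2=-5.

p(t) = 15te^(-t) - 2e^(-t), q(t) = -10te^(-t) + 3e^(-t)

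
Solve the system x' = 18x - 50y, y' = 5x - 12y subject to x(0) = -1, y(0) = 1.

Coefficient matrix A = [[18, -50], [5, -12]].
Characteristic polynomial det(A - λI) = λ^2 - 6λ + 34 = 0.
Eigenvalues λ = 3 ± 5i (complex conjugate pair).
For λ=3+5i: an eigenvector is (-1,0) - i(-3,-1) = (-1 + 3i, 0 + i).
A real fundamental pair from Re and Im of e^((3+5i)t)v: X_1 = e^(3t)(cos(5t)·(-1,0) + sin(5t)·(-3,-1)), X_2 = e^(3t)(sin(5t)·(-1,0) - cos(5t)·(-3,-1)).
General solution: C_1X_1 + C_2X_2.
Applying x(0)=-1, y(0)=1 gives C_1=4, C_2=1.

x(t) = -13e^(3t)sin(5t) - e^(3t)cos(5t), y(t) = -4e^(3t)sin(5t) + e^(3t)cos(5t)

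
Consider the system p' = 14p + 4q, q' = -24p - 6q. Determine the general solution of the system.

Coefficient matrix A = [[14, 4], [-24, -6]].
Characteristic polynomial det(A - λI) = λ^2 - 8λ + 12 = 0.
Eigenvalues λ = 6, 2.
For λ=6: (A-λI) row 1 is [8, 4], so an eigenvector is (-1, 2).
For λ=2: (A-λI) row 1 is [12, 4], so an eigenvector is (-1, 3).
General solution: C_1e^(6t)(-1,2) + C_2e^(2t)(-1,3).

p(t) = -C_1e^(6t) - C_2e^(2t), q(t) = 2C_1e^(6t) + 3C_2e^(2t)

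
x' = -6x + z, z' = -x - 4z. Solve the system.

Coefficient matrix A = [[-6, 1], [-1, -4]].
Characteristic polynomial det(A - λI) = λ^2 + 10λ + 25 = 0.
Single eigenvalue λ = -5 with algebraic multiplicity 2.
Eigenvector v = (-1,-1); generalized eigenvector w with (A-λI)w=v is (2,1).
General solution: e^(-5t)[K_1·v + K_2·(t·v + w)].

x(t) = -K_1e^(-5t) - K_2te^(-5t) + 2K_2e^(-5t), z(t) = -K_1e^(-5t) - K_2te^(-5t) + K_2e^(-5t)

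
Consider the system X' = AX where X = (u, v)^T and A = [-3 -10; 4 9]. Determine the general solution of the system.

u(t) = 2K_1e^(3t)sin(2t) + K_1e^(3t)cos(2t) + K_2e^(3t)sin(2t) - 2K_2e^(3t)cos(2t), v(t) = -K_1e^(3t)sin(2t) - K_1e^(3t)cos(2t) - K_2e^(3t)sin(2t) + K_2e^(3t)cos(2t)

Coefficient matrix A = [[-3, -10], [4, 9]].
Characteristic polynomial det(A - λI) = λ^2 - 6λ + 13 = 0.
Eigenvalues λ = 3 ± 2i (complex conjugate pair).
For λ=3+2i: an eigenvector is (1,-1) - i(2,-1) = (1 - 2i, -1 + i).
A real fundamental pair from Re and Im of e^((3+2i)t)v: X_1 = e^(3t)(cos(2t)·(1,-1) + sin(2t)·(2,-1)), X_2 = e^(3t)(sin(2t)·(1,-1) - cos(2t)·(2,-1)).
General solution: K_1X_1 + K_2X_2.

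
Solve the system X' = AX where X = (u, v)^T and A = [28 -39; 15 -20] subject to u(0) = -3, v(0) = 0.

Coefficient matrix A = [[28, -39], [15, -20]].
Characteristic polynomial det(A - λI) = λ^2 - 8λ + 25 = 0.
Eigenvalues λ = 4 ± 3i (complex conjugate pair).
For λ=4+3i: an eigenvector is (-2,-1) - i(-3,-2) = (-2 + 3i, -1 + 2i).
A real fundamental pair from Re and Im of e^((4+3i)t)v: X_1 = e^(4t)(cos(3t)·(-2,-1) + sin(3t)·(-3,-2)), X_2 = e^(4t)(sin(3t)·(-2,-1) - cos(3t)·(-3,-2)).
General solution: C_1X_1 + C_2X_2.
Applying u(0)=-3, v(0)=0 gives C_1=6, C_2=3.

u(t) = -24e^(4t)sin(3t) - 3e^(4t)cos(3t), v(t) = -15e^(4t)sin(3t)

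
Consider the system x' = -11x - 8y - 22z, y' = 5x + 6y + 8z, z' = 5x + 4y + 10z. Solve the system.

x(t) = 3K_1e^(-t) + 4K_2e^(2t) + 2K_3e^(4t), y(t) = -K_1e^(-t) - K_2e^(2t) - K_3e^(4t), z(t) = -K_1e^(-t) - 2K_2e^(2t) - K_3e^(4t)

Coefficient matrix A = [[-11, -8, -22], [5, 6, 8], [5, 4, 10]].
det(A - λI) = 0 gives eigenvalues λ = -1, 2, 4.
For λ=-1: eigenvector (3,-1,-1).
For λ=2: eigenvector (4,-1,-2).
For λ=4: eigenvector (2,-1,-1).
General solution: K_1e^(-t)(3,-1,-1) + K_2e^(2t)(4,-1,-2) + K_3e^(4t)(2,-1,-1).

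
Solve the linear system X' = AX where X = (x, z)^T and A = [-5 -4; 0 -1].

Coefficient matrix A = [[-5, -4], [0, -1]].
Characteristic polynomial det(A - λI) = λ^2 + 6λ + 5 = 0.
Eigenvalues λ = -1, -5.
For λ=-1: (A-λI) row 1 is [-4, -4], so an eigenvector is (1, -1).
For λ=-5: (A-λI) row 1 is [0, -4], so an eigenvector is (1, 0).
General solution: c_1e^(-t)(1,-1) + c_2e^(-5t)(1,0).

x(t) = c_1e^(-t) + c_2e^(-5t), z(t) = -c_1e^(-t)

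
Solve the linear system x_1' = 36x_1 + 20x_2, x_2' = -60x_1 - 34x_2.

x_1(t) = c_1e^(-4t) - 2c_2e^(6t), x_2(t) = -2c_1e^(-4t) + 3c_2e^(6t)

Coefficient matrix A = [[36, 20], [-60, -34]].
Characteristic polynomial det(A - λI) = λ^2 - 2λ - 24 = 0.
Eigenvalues λ = -4, 6.
For λ=-4: (A-λI) row 1 is [40, 20], so an eigenvector is (1, -2).
For λ=6: (A-λI) row 1 is [30, 20], so an eigenvector is (-2, 3).
General solution: c_1e^(-4t)(1,-2) + c_2e^(6t)(-2,3).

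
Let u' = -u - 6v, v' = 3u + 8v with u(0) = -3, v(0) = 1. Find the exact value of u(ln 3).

A = [[-1,-6],[3,8]]; eigenvalues λ = 5, 2.
Eigenvectors: (1,-1) for λ=5, (2,-1) for λ=2.
From the initial condition, c_1 = 1, c_2 = -2.
u(ln 3) = (1)(3^5)(1) + (-2)(3^2)(2) = 207.

207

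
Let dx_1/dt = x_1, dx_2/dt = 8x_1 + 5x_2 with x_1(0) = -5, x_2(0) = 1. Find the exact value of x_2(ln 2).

-268

A = [[1,0],[8,5]]; eigenvalues λ = 5, 1.
Eigenvectors: (0,-1) for λ=5, (-1,2) for λ=1.
From the initial condition, c_1 = 9, c_2 = 5.
x_2(ln 2) = (9)(2^5)(-1) + (5)(2^1)(2) = -268.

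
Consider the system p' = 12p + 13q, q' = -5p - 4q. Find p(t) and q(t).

p(t) = 3K_1e^(4t)sin(t) + 2K_1e^(4t)cos(t) + 2K_2e^(4t)sin(t) - 3K_2e^(4t)cos(t), q(t) = -2K_1e^(4t)sin(t) - K_1e^(4t)cos(t) - K_2e^(4t)sin(t) + 2K_2e^(4t)cos(t)

Coefficient matrix A = [[12, 13], [-5, -4]].
Characteristic polynomial det(A - λI) = λ^2 - 8λ + 17 = 0.
Eigenvalues λ = 4 ± i (complex conjugate pair).
For λ=4+i: an eigenvector is (2,-1) - i(3,-2) = (2 - 3i, -1 + 2i).
A real fundamental pair from Re and Im of e^((4+i)t)v: X_1 = e^(4t)(cos(t)·(2,-1) + sin(t)·(3,-2)), X_2 = e^(4t)(sin(t)·(2,-1) - cos(t)·(3,-2)).
General solution: K_1X_1 + K_2X_2.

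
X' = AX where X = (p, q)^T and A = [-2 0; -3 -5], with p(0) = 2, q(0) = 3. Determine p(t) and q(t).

Coefficient matrix A = [[-2, 0], [-3, -5]].
Characteristic polynomial det(A - λI) = λ^2 + 7λ + 10 = 0.
Eigenvalues λ = -2, -5.
For λ=-2: (A-λI) row 2 is [-3, -3], so an eigenvector is (1, -1).
For λ=-5: (A-λI) row 1 is [3, 0], so an eigenvector is (0, -1).
General solution: K_1e^(-2t)(1,-1) + K_2e^(-5t)(0,-1).
Applying p(0)=2, q(0)=3 gives K_1=2, K_2=-5.

p(t) = 2e^(-2t), q(t) = -2e^(-2t) + 5e^(-5t)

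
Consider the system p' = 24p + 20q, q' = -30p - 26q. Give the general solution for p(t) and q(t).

p(t) = -K_1e^(4t) - 2K_2e^(-6t), q(t) = K_1e^(4t) + 3K_2e^(-6t)

Coefficient matrix A = [[24, 20], [-30, -26]].
Characteristic polynomial det(A - λI) = λ^2 + 2λ - 24 = 0.
Eigenvalues λ = 4, -6.
For λ=4: (A-λI) row 1 is [20, 20], so an eigenvector is (-1, 1).
For λ=-6: (A-λI) row 1 is [30, 20], so an eigenvector is (-2, 3).
General solution: K_1e^(4t)(-1,1) + K_2e^(-6t)(-2,3).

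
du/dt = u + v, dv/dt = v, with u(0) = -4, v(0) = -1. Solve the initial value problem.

u(t) = -te^(t) - 4e^(t), v(t) = -e^(t)

Coefficient matrix A = [[1, 1], [0, 1]].
Characteristic polynomial det(A - λI) = λ^2 - 2λ + 1 = 0.
Single eigenvalue λ = 1 with algebraic multiplicity 2.
Eigenvector v = (1,0); generalized eigenvector w with (A-λI)w=v is (2,1).
General solution: e^(t)[K_1·v + K_2·(t·v + w)].
Applying u(0)=-4, v(0)=-1 gives K_1=-2, K_2=-1.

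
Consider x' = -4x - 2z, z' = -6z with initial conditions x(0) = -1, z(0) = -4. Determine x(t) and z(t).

x(t) = 3e^(-4t) - 4e^(-6t), z(t) = -4e^(-6t)

Coefficient matrix A = [[-4, -2], [0, -6]].
Characteristic polynomial det(A - λI) = λ^2 + 10λ + 24 = 0.
Eigenvalues λ = -6, -4.
For λ=-6: (A-λI) row 1 is [2, -2], so an eigenvector is (-1, -1).
For λ=-4: (A-λI) row 1 is [0, -2], so an eigenvector is (1, 0).
General solution: K_1e^(-6t)(-1,-1) + K_2e^(-4t)(1,0).
Applying x(0)=-1, z(0)=-4 gives K_1=4, K_2=3.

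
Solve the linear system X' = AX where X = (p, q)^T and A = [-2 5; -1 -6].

Coefficient matrix A = [[-2, 5], [-1, -6]].
Characteristic polynomial det(A - λI) = λ^2 + 8λ + 17 = 0.
Eigenvalues λ = -4 ± i (complex conjugate pair).
For λ=-4+i: an eigenvector is (1,0) - i(2,-1) = (1 - 2i, 0 + i).
A real fundamental pair from Re and Im of e^((-4+i)t)v: X_1 = e^(-4t)(cos(t)·(1,0) + sin(t)·(2,-1)), X_2 = e^(-4t)(sin(t)·(1,0) - cos(t)·(2,-1)).
General solution: c_1X_1 + c_2X_2.

p(t) = 2c_1e^(-4t)sin(t) + c_1e^(-4t)cos(t) + c_2e^(-4t)sin(t) - 2c_2e^(-4t)cos(t), q(t) = -c_1e^(-4t)sin(t) + c_2e^(-4t)cos(t)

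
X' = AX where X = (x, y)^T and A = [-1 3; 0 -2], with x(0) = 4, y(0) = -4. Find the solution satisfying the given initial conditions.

Coefficient matrix A = [[-1, 3], [0, -2]].
Characteristic polynomial det(A - λI) = λ^2 + 3λ + 2 = 0.
Eigenvalues λ = -1, -2.
For λ=-1: (A-λI) row 1 is [0, 3], so an eigenvector is (1, 0).
For λ=-2: (A-λI) row 1 is [1, 3], so an eigenvector is (-3, 1).
General solution: K_1e^(-t)(1,0) + K_2e^(-2t)(-3,1).
Applying x(0)=4, y(0)=-4 gives K_1=-8, K_2=-4.

x(t) = -8e^(-t) + 12e^(-2t), y(t) = -4e^(-2t)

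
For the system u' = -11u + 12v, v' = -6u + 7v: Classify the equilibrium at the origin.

saddle

A = [[-11,12],[-6,7]]; det(A-λI) = λ^2 + 4λ - 5.
λ = -5, 1: opposite signs.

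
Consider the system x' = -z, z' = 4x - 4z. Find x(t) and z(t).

Coefficient matrix A = [[0, -1], [4, -4]].
Characteristic polynomial det(A - λI) = λ^2 + 4λ + 4 = 0.
Single eigenvalue λ = -2 with algebraic multiplicity 2.
Eigenvector v = (-1,-2); generalized eigenvector w with (A-λI)w=v is (1,3).
General solution: e^(-2t)[C_1·v + C_2·(t·v + w)].

x(t) = -C_1e^(-2t) - C_2te^(-2t) + C_2e^(-2t), z(t) = -2C_1e^(-2t) - 2C_2te^(-2t) + 3C_2e^(-2t)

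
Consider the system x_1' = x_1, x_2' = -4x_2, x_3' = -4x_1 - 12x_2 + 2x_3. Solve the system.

Coefficient matrix A = [[1, 0, 0], [0, -4, 0], [-4, -12, 2]].
det(A - λI) = 0 gives eigenvalues λ = -4, 1, 2.
For λ=-4: eigenvector (0,1,2).
For λ=1: eigenvector (1,0,4).
For λ=2: eigenvector (0,0,1).
General solution: K_1e^(-4t)(0,1,2) + K_2e^(t)(1,0,4) + K_3e^(2t)(0,0,1).

x_1(t) = K_2e^(t), x_2(t) = K_1e^(-4t), x_3(t) = 2K_1e^(-4t) + 4K_2e^(t) + K_3e^(2t)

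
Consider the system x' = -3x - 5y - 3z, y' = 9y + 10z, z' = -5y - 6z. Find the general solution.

Coefficient matrix A = [[-3, -5, -3], [0, 9, 10], [0, -5, -6]].
det(A - λI) = 0 gives eigenvalues λ = -3, 4, -1.
For λ=-3: eigenvector (1,0,0).
For λ=4: eigenvector (-1,2,-1).
For λ=-1: eigenvector (1,-1,1).
General solution: K_1e^(-3t)(1,0,0) + K_2e^(4t)(-1,2,-1) + K_3e^(-t)(1,-1,1).

x(t) = K_1e^(-3t) - K_2e^(4t) + K_3e^(-t), y(t) = 2K_2e^(4t) - K_3e^(-t), z(t) = -K_2e^(4t) + K_3e^(-t)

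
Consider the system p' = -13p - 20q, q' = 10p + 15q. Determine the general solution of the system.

p(t) = K_1e^(t)sin(2t) - 3K_1e^(t)cos(2t) - 3K_2e^(t)sin(2t) - K_2e^(t)cos(2t), q(t) = -K_1e^(t)sin(2t) + 2K_1e^(t)cos(2t) + 2K_2e^(t)sin(2t) + K_2e^(t)cos(2t)

Coefficient matrix A = [[-13, -20], [10, 15]].
Characteristic polynomial det(A - λI) = λ^2 - 2λ + 5 = 0.
Eigenvalues λ = 1 ± 2i (complex conjugate pair).
For λ=1+2i: an eigenvector is (-3,2) - i(1,-1) = (-3 - i, 2 + i).
A real fundamental pair from Re and Im of e^((1+2i)t)v: X_1 = e^(t)(cos(2t)·(-3,2) + sin(2t)·(1,-1)), X_2 = e^(t)(sin(2t)·(-3,2) - cos(2t)·(1,-1)).
General solution: K_1X_1 + K_2X_2.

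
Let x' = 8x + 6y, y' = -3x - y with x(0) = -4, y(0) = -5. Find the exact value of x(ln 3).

A = [[8,6],[-3,-1]]; eigenvalues λ = 2, 5.
Eigenvectors: (-1,1) for λ=2, (-2,1) for λ=5.
From the initial condition, c_1 = -14, c_2 = 9.
x(ln 3) = (-14)(3^2)(-1) + (9)(3^5)(-2) = -4248.

-4248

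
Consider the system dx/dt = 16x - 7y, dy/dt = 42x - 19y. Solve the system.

Coefficient matrix A = [[16, -7], [42, -19]].
Characteristic polynomial det(A - λI) = λ^2 + 3λ - 10 = 0.
Eigenvalues λ = 2, -5.
For λ=2: (A-λI) row 1 is [14, -7], so an eigenvector is (1, 2).
For λ=-5: (A-λI) row 1 is [21, -7], so an eigenvector is (1, 3).
General solution: c_1e^(2t)(1,2) + c_2e^(-5t)(1,3).

x(t) = c_1e^(2t) + c_2e^(-5t), y(t) = 2c_1e^(2t) + 3c_2e^(-5t)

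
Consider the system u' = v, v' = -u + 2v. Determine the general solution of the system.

u(t) = C_1e^(t) + C_2te^(t) - 2C_2e^(t), v(t) = C_1e^(t) + C_2te^(t) - C_2e^(t)

Coefficient matrix A = [[0, 1], [-1, 2]].
Characteristic polynomial det(A - λI) = λ^2 - 2λ + 1 = 0.
Single eigenvalue λ = 1 with algebraic multiplicity 2.
Eigenvector v = (1,1); generalized eigenvector w with (A-λI)w=v is (-2,-1).
General solution: e^(t)[C_1·v + C_2·(t·v + w)].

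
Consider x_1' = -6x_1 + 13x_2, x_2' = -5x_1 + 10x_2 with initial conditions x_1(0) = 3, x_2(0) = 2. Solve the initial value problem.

x_1(t) = 2e^(2t)sin(t) + 3e^(2t)cos(t), x_2(t) = e^(2t)sin(t) + 2e^(2t)cos(t)

Coefficient matrix A = [[-6, 13], [-5, 10]].
Characteristic polynomial det(A - λI) = λ^2 - 4λ + 5 = 0.
Eigenvalues λ = 2 ± i (complex conjugate pair).
For λ=2+i: an eigenvector is (2,1) - i(-3,-2) = (2 + 3i, 1 + 2i).
A real fundamental pair from Re and Im of e^((2+i)t)v: X_1 = e^(2t)(cos(t)·(2,1) + sin(t)·(-3,-2)), X_2 = e^(2t)(sin(t)·(2,1) - cos(t)·(-3,-2)).
General solution: C_1X_1 + C_2X_2.
Applying x_1(0)=3, x_2(0)=2 gives C_1=0, C_2=1.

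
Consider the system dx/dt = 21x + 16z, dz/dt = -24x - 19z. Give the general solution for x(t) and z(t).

Coefficient matrix A = [[21, 16], [-24, -19]].
Characteristic polynomial det(A - λI) = λ^2 - 2λ - 15 = 0.
Eigenvalues λ = 5, -3.
For λ=5: (A-λI) row 1 is [16, 16], so an eigenvector is (-1, 1).
For λ=-3: (A-λI) row 1 is [24, 16], so an eigenvector is (-2, 3).
General solution: c_1e^(5t)(-1,1) + c_2e^(-3t)(-2,3).

x(t) = -c_1e^(5t) - 2c_2e^(-3t), z(t) = c_1e^(5t) + 3c_2e^(-3t)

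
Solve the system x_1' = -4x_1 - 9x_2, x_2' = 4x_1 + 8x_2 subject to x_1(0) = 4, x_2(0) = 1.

Coefficient matrix A = [[-4, -9], [4, 8]].
Characteristic polynomial det(A - λI) = λ^2 - 4λ + 4 = 0.
Single eigenvalue λ = 2 with algebraic multiplicity 2.
Eigenvector v = (-3,2); generalized eigenvector w with (A-λI)w=v is (-1,1).
General solution: e^(2t)[K_1·v + K_2·(t·v + w)].
Applying x_1(0)=4, x_2(0)=1 gives K_1=-5, K_2=11.

x_1(t) = -33te^(2t) + 4e^(2t), x_2(t) = 22te^(2t) + e^(2t)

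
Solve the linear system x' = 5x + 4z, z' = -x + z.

x(t) = -2C_1e^(3t) - 2C_2te^(3t) + 3C_2e^(3t), z(t) = C_1e^(3t) + C_2te^(3t) - 2C_2e^(3t)

Coefficient matrix A = [[5, 4], [-1, 1]].
Characteristic polynomial det(A - λI) = λ^2 - 6λ + 9 = 0.
Single eigenvalue λ = 3 with algebraic multiplicity 2.
Eigenvector v = (-2,1); generalized eigenvector w with (A-λI)w=v is (3,-2).
General solution: e^(3t)[C_1·v + C_2·(t·v + w)].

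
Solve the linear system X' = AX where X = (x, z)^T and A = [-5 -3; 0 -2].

Coefficient matrix A = [[-5, -3], [0, -2]].
Characteristic polynomial det(A - λI) = λ^2 + 7λ + 10 = 0.
Eigenvalues λ = -2, -5.
For λ=-2: (A-λI) row 1 is [-3, -3], so an eigenvector is (1, -1).
For λ=-5: (A-λI) row 1 is [0, -3], so an eigenvector is (-1, 0).
General solution: K_1e^(-2t)(1,-1) + K_2e^(-5t)(-1,0).

x(t) = K_1e^(-2t) - K_2e^(-5t), z(t) = -K_1e^(-2t)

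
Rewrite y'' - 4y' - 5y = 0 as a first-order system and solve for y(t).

Let x_1 = y, x_2 = y'. Then x_1' = x_2 and x_2' = 5x_1 + 4x_2.
A = [[0,1],[5,4]]; det(A-λI) = λ^2 - 4λ - 5.
Eigenvalues λ = -1, 5 with eigenvectors (1,-1), (1,5).

y(t) = c_1e^(-t) + c_2e^(5t)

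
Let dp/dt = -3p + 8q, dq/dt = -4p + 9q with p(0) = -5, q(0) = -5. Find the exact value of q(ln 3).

A = [[-3,8],[-4,9]]; eigenvalues λ = 5, 1.
Eigenvectors: (1,1) for λ=5, (-2,-1) for λ=1.
From the initial condition, c_1 = -5, c_2 = 0.
q(ln 3) = (-5)(3^5)(1) + (0)(3^1)(-1) = -1215.

-1215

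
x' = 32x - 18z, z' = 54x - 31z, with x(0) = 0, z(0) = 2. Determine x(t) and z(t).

x(t) = -4e^(5t) + 4e^(-4t), z(t) = -6e^(5t) + 8e^(-4t)

Coefficient matrix A = [[32, -18], [54, -31]].
Characteristic polynomial det(A - λI) = λ^2 - λ - 20 = 0.
Eigenvalues λ = 5, -4.
For λ=5: (A-λI) row 1 is [27, -18], so an eigenvector is (-2, -3).
For λ=-4: (A-λI) row 1 is [36, -18], so an eigenvector is (1, 2).
General solution: K_1e^(5t)(-2,-3) + K_2e^(-4t)(1,2).
Applying x(0)=0, z(0)=2 gives K_1=2, K_2=4.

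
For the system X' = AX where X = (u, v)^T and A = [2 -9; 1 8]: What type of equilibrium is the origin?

unstable improper node

A = [[2,-9],[1,8]]; det(A-λI) = λ^2 - 10λ + 25.
repeated λ = 5 with a single eigenvector.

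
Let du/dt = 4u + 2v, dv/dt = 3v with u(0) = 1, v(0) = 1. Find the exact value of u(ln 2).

A = [[4,2],[0,3]]; eigenvalues λ = 4, 3.
Eigenvectors: (-1,0) for λ=4, (-2,1) for λ=3.
From the initial condition, c_1 = -3, c_2 = 1.
u(ln 2) = (-3)(2^4)(-1) + (1)(2^3)(-2) = 32.

32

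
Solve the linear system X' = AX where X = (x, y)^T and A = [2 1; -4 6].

Coefficient matrix A = [[2, 1], [-4, 6]].
Characteristic polynomial det(A - λI) = λ^2 - 8λ + 16 = 0.
Single eigenvalue λ = 4 with algebraic multiplicity 2.
Eigenvector v = (1,2); generalized eigenvector w with (A-λI)w=v is (-2,-3).
General solution: e^(4t)[K_1·v + K_2·(t·v + w)].

x(t) = K_1e^(4t) + K_2te^(4t) - 2K_2e^(4t), y(t) = 2K_1e^(4t) + 2K_2te^(4t) - 3K_2e^(4t)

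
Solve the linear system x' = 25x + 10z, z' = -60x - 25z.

Coefficient matrix A = [[25, 10], [-60, -25]].
Characteristic polynomial det(A - λI) = λ^2 - 25 = 0.
Eigenvalues λ = -5, 5.
For λ=-5: (A-λI) row 1 is [30, 10], so an eigenvector is (-1, 3).
For λ=5: (A-λI) row 1 is [20, 10], so an eigenvector is (1, -2).
General solution: C_1e^(-5t)(-1,3) + C_2e^(5t)(1,-2).

x(t) = -C_1e^(-5t) + C_2e^(5t), z(t) = 3C_1e^(-5t) - 2C_2e^(5t)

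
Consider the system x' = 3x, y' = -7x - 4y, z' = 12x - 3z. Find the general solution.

x(t) = c_1e^(3t), y(t) = -c_1e^(3t) + c_2e^(-4t), z(t) = 2c_1e^(3t) + c_3e^(-3t)

Coefficient matrix A = [[3, 0, 0], [-7, -4, 0], [12, 0, -3]].
det(A - λI) = 0 gives eigenvalues λ = 3, -4, -3.
For λ=3: eigenvector (1,-1,2).
For λ=-4: eigenvector (0,1,0).
For λ=-3: eigenvector (0,0,1).
General solution: c_1e^(3t)(1,-1,2) + c_2e^(-4t)(0,1,0) + c_3e^(-3t)(0,0,1).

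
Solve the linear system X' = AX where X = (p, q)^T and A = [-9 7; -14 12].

Coefficient matrix A = [[-9, 7], [-14, 12]].
Characteristic polynomial det(A - λI) = λ^2 - 3λ - 10 = 0.
Eigenvalues λ = 5, -2.
For λ=5: (A-λI) row 1 is [-14, 7], so an eigenvector is (-1, -2).
For λ=-2: (A-λI) row 1 is [-7, 7], so an eigenvector is (-1, -1).
General solution: C_1e^(5t)(-1,-2) + C_2e^(-2t)(-1,-1).

p(t) = -C_1e^(5t) - C_2e^(-2t), q(t) = -2C_1e^(5t) - C_2e^(-2t)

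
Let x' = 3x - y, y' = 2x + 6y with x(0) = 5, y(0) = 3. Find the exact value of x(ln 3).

A = [[3,-1],[2,6]]; eigenvalues λ = 5, 4.
Eigenvectors: (1,-2) for λ=5, (1,-1) for λ=4.
From the initial condition, c_1 = -8, c_2 = 13.
x(ln 3) = (-8)(3^5)(1) + (13)(3^4)(1) = -891.

-891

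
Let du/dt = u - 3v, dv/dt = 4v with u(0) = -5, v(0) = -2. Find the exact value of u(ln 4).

A = [[1,-3],[0,4]]; eigenvalues λ = 4, 1.
Eigenvectors: (-1,1) for λ=4, (1,0) for λ=1.
From the initial condition, c_1 = -2, c_2 = -7.
u(ln 4) = (-2)(4^4)(-1) + (-7)(4^1)(1) = 484.

484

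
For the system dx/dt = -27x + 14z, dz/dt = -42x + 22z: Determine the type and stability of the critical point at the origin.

saddle

A = [[-27,14],[-42,22]]; det(A-λI) = λ^2 + 5λ - 6.
λ = 1, -6: opposite signs.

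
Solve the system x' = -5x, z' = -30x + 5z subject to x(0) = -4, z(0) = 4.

Coefficient matrix A = [[-5, 0], [-30, 5]].
Characteristic polynomial det(A - λI) = λ^2 - 25 = 0.
Eigenvalues λ = -5, 5.
For λ=-5: (A-λI) row 2 is [-30, 10], so an eigenvector is (-1, -3).
For λ=5: (A-λI) row 1 is [-10, 0], so an eigenvector is (0, 1).
General solution: K_1e^(-5t)(-1,-3) + K_2e^(5t)(0,1).
Applying x(0)=-4, z(0)=4 gives K_1=4, K_2=16.

x(t) = -4e^(-5t), z(t) = 16e^(5t) - 12e^(-5t)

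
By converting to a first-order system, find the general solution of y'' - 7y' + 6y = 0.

Let x_1 = y, x_2 = y'. Then x_1' = x_2 and x_2' = -6x_1 + 7x_2.
A = [[0,1],[-6,7]]; det(A-λI) = λ^2 - 7λ + 6.
Eigenvalues λ = 6, 1 with eigenvectors (1,6), (1,1).

y(t) = K_1e^(6t) + K_2e^(t)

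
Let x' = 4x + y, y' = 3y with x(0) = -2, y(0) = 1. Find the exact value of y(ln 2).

8

A = [[4,1],[0,3]]; eigenvalues λ = 4, 3.
Eigenvectors: (1,0) for λ=4, (-1,1) for λ=3.
From the initial condition, c_1 = -1, c_2 = 1.
y(ln 2) = (-1)(2^4)(0) + (1)(2^3)(1) = 8.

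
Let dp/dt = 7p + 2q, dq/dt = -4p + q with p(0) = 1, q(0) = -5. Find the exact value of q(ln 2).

32

A = [[7,2],[-4,1]]; eigenvalues λ = 5, 3.
Eigenvectors: (-1,1) for λ=5, (1,-2) for λ=3.
From the initial condition, c_1 = 3, c_2 = 4.
q(ln 2) = (3)(2^5)(1) + (4)(2^3)(-2) = 32.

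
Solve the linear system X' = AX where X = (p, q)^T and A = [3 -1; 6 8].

p(t) = C_1e^(5t) + C_2e^(6t), q(t) = -2C_1e^(5t) - 3C_2e^(6t)

Coefficient matrix A = [[3, -1], [6, 8]].
Characteristic polynomial det(A - λI) = λ^2 - 11λ + 30 = 0.
Eigenvalues λ = 5, 6.
For λ=5: (A-λI) row 1 is [-2, -1], so an eigenvector is (1, -2).
For λ=6: (A-λI) row 1 is [-3, -1], so an eigenvector is (1, -3).
General solution: C_1e^(5t)(1,-2) + C_2e^(6t)(1,-3).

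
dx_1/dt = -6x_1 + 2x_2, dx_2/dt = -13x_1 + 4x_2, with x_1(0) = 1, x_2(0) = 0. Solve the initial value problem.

x_1(t) = -5e^(-t)sin(t) + e^(-t)cos(t), x_2(t) = -13e^(-t)sin(t)

Coefficient matrix A = [[-6, 2], [-13, 4]].
Characteristic polynomial det(A - λI) = λ^2 + 2λ + 2 = 0.
Eigenvalues λ = -1 ± i (complex conjugate pair).
For λ=-1+i: an eigenvector is (1,2) - i(-1,-3) = (1 + i, 2 + 3i).
A real fundamental pair from Re and Im of e^((-1+i)t)v: X_1 = e^(-t)(cos(t)·(1,2) + sin(t)·(-1,-3)), X_2 = e^(-t)(sin(t)·(1,2) - cos(t)·(-1,-3)).
General solution: C_1X_1 + C_2X_2.
Applying x_1(0)=1, x_2(0)=0 gives C_1=3, C_2=-2.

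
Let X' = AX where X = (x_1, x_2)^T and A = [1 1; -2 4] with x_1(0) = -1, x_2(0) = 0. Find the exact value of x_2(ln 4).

96

A = [[1,1],[-2,4]]; eigenvalues λ = 2, 3.
Eigenvectors: (1,1) for λ=2, (1,2) for λ=3.
From the initial condition, c_1 = -2, c_2 = 1.
x_2(ln 4) = (-2)(4^2)(1) + (1)(4^3)(2) = 96.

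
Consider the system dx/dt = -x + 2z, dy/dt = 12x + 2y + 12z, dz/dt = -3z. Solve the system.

x(t) = K_1e^(-t) - K_3e^(-3t), y(t) = -4K_1e^(-t) + K_2e^(2t), z(t) = K_3e^(-3t)

Coefficient matrix A = [[-1, 0, 2], [12, 2, 12], [0, 0, -3]].
det(A - λI) = 0 gives eigenvalues λ = -1, 2, -3.
For λ=-1: eigenvector (1,-4,0).
For λ=2: eigenvector (0,1,0).
For λ=-3: eigenvector (-1,0,1).
General solution: K_1e^(-t)(1,-4,0) + K_2e^(2t)(0,1,0) + K_3e^(-3t)(-1,0,1).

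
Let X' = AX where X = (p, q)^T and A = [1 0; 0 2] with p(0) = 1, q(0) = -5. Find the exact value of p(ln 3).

3

A = [[1,0],[0,2]]; eigenvalues λ = 2, 1.
Eigenvectors: (0,-1) for λ=2, (1,0) for λ=1.
From the initial condition, c_1 = 5, c_2 = 1.
p(ln 3) = (5)(3^2)(0) + (1)(3^1)(1) = 3.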